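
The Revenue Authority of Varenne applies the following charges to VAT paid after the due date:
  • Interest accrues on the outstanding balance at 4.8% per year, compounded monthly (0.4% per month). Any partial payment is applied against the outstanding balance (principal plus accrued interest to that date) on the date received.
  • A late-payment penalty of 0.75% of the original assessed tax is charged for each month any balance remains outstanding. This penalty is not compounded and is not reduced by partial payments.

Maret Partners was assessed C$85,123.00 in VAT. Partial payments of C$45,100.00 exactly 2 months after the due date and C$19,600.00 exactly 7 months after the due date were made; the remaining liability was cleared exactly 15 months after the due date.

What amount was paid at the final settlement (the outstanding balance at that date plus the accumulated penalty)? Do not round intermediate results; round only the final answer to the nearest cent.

Balance at month 2: C$85,123.0000 × (1 + 0.004)^2 = C$85,805.3460…
After C$45,100.00 payment: C$85,805.3460… − C$45,100.00 = C$40,705.3460…
Balance at month 7: C$40,705.3460… × (1 + 0.004)^5 = C$41,525.9918…
After C$19,600.00 payment: C$41,525.9918… − C$19,600.00 = C$21,925.9918…
Balance at month 15: C$21,925.9918… × (1 + 0.004)^8 = C$22,637.5254…
Penalty: 15 × 0.75% × C$85,123.00 = C$9,576.34…
Final settlement = outstanding balance + penalty = C$22,637.5254… + C$9,576.34… = C$32,213.86

C$32,213.86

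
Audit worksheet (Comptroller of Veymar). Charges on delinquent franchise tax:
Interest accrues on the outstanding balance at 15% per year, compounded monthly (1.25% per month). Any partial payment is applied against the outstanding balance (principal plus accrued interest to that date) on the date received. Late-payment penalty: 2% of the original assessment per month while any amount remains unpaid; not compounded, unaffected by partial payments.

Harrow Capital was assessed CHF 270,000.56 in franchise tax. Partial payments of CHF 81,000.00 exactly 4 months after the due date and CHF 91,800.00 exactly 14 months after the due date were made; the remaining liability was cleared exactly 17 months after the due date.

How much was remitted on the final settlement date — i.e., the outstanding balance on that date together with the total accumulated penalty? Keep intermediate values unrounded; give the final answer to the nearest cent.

Balance at month 4: CHF 270,000.5600 × (1 + 0.0125)^4 = CHF 283,755.8295…
After CHF 81,000.00 payment: CHF 283,755.8295… − CHF 81,000.00 = CHF 202,755.8295…
Balance at month 14: CHF 202,755.8295… × (1 + 0.0125)^10 = CHF 229,574.5113…
After CHF 91,800.00 payment: CHF 229,574.5113… − CHF 91,800.00 = CHF 137,774.5113…
Balance at month 17: CHF 137,774.5113… × (1 + 0.0125)^3 = CHF 143,005.9063…
Penalty: 17 × 2% × CHF 270,000.56 = CHF 91,800.19…
Final settlement = outstanding balance + penalty = CHF 143,005.9063… + CHF 91,800.19… = CHF 234,806.10

CHF 234,806.10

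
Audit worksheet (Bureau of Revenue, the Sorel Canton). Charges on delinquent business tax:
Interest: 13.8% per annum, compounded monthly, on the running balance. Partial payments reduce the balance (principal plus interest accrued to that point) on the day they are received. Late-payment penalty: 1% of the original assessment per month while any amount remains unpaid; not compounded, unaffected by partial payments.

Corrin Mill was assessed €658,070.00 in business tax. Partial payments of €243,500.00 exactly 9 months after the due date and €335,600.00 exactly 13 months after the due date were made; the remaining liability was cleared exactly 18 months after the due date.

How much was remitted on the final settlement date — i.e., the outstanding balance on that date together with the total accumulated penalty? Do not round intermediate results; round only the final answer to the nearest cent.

Monthly rate = 13.8% ÷ 12 = 1.15%
Balance at month 9: €658,070.0000 × (1 + 0.0115)^9 = €729,398.8540…
After €243,500.00 payment: €729,398.8540… − €243,500.00 = €485,898.8540…
Balance at month 13: €485,898.8540… × (1 + 0.0115)^4 = €508,638.7265…
After €335,600.00 payment: €508,638.7265… − €335,600.00 = €173,038.7265…
Balance at month 18: €173,038.7265… × (1 + 0.0115)^5 = €183,219.9439…
Penalty: 18 × 1% × €658,070.00 = €118,452.60
Final settlement = outstanding balance + penalty = €183,219.9439… + €118,452.60 = €301,672.54

€301,672.54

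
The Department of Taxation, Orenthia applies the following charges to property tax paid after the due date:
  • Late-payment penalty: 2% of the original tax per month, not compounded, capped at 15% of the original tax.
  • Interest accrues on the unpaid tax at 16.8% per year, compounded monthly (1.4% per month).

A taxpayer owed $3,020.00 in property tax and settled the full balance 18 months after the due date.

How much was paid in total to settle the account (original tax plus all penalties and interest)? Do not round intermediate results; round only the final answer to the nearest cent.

$4,331.74

Penalty (uncapped): 18 × 2% × $3,020.00 = $1,087.20; cap = 15% × $3,020.00 = $453.00 → penalty = $453.00
Interest: $3,020.00 × ((1 + 0.014)^18 − 1) = $3,020.00 × 0.2843494… = $858.7352…
Total = $3,020.00 + $453.0000 + $858.7352… = $4,331.74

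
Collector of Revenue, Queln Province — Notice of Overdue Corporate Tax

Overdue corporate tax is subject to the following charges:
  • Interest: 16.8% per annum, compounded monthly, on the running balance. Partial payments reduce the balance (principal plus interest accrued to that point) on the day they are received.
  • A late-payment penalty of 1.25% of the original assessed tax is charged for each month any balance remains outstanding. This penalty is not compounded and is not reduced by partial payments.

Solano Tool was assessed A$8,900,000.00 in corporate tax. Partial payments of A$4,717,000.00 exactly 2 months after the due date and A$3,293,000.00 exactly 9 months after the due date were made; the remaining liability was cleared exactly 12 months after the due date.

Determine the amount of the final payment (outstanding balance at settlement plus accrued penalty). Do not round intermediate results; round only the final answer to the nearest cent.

Monthly rate = 16.8% ÷ 12 = 1.4%
Balance at month 2: A$8,900,000.0000 × (1 + 0.014)^2 = A$9,150,944.4000
After A$4,717,000.00 payment: A$9,150,944.4000 − A$4,717,000.00 = A$4,433,944.4000
Balance at month 9: A$4,433,944.4000 × (1 + 0.014)^7 = A$4,887,152.9144…
After A$3,293,000.00 payment: A$4,887,152.9144… − A$3,293,000.00 = A$1,594,152.9144…
Balance at month 12: A$1,594,152.9144… × (1 + 0.014)^3 = A$1,662,049.0731…
Penalty: 12 × 1.25% × A$8,900,000.00 = A$1,335,000.00
Final settlement = outstanding balance + penalty = A$1,662,049.0731… + A$1,335,000.00 = A$2,997,049.07

A$2,997,049.07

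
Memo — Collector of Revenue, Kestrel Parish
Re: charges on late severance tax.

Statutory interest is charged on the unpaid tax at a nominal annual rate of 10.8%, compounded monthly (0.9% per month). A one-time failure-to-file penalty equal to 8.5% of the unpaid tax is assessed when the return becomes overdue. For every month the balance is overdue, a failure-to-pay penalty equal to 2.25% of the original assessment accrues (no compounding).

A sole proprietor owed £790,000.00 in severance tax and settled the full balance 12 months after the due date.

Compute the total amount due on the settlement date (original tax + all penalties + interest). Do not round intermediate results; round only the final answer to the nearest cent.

Failure-to-file penalty: 8.5% × £790,000.00 = £67,150.00
Failure-to-pay penalty = 2.25% × £790,000.00 × 12 mo = £213,300.00
Interest: £790,000.00 × ((1 + 0.009)^12 − 1) = £790,000.00 × 0.1135097… = £89,672.6432…
Total = £790,000.00 + £280,450.0000 + £89,672.6432… = £1,160,122.64

£1,160,122.64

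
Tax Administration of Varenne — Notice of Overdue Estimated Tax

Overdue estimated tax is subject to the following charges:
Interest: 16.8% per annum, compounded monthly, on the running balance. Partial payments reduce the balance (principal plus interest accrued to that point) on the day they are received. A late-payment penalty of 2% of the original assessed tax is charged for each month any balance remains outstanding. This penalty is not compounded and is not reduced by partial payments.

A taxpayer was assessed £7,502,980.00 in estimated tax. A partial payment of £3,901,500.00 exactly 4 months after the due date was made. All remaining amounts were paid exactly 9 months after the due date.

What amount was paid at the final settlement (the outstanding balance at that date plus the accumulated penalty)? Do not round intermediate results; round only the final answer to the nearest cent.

£5,671,239.40

Monthly rate = 16.8% ÷ 12 = 1.4%
Balance at month 4: £7,502,980.0000 × (1 + 0.014)^4 = £7,932,053.0254…
After £3,901,500.00 payment: £7,932,053.0254… − £3,901,500.00 = £4,030,553.0254…
Balance at month 9: £4,030,553.0254… × (1 + 0.014)^5 = £4,320,702.9959…
Penalty: 9 × 2% × £7,502,980.00 = £1,350,536.40
Final settlement = outstanding balance + penalty = £4,320,702.9959… + £1,350,536.40 = £5,671,239.40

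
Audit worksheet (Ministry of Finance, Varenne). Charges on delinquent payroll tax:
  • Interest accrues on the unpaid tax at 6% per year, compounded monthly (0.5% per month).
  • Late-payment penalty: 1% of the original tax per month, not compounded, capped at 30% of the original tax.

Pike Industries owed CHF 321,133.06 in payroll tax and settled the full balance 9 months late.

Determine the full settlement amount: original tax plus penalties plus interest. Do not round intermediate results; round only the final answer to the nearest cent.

CHF 364,778.44

Penalty: 9 × 1% × CHF 321,133.06 = CHF 28,901.98… (below the 30% cap of CHF 96,339.92…)
Interest: CHF 321,133.06 × ((1 + 0.005)^9 − 1) = CHF 321,133.06 × 0.0459106… = CHF 14,743.4048…
Total = CHF 321,133.06 + CHF 28,901.9754 + CHF 14,743.4048… = CHF 364,778.44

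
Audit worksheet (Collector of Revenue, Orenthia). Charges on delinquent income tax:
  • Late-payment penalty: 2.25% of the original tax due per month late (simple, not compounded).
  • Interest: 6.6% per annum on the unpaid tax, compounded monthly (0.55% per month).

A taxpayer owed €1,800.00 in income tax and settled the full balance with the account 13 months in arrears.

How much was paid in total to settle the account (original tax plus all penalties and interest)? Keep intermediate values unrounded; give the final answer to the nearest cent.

€2,459.53

Late-payment penalty = 2.25% × €1,800.00 × 13 mo = €526.50
Interest: €1,800.00 × ((1 + 0.0055)^13 − 1) = €1,800.00 × 0.0739077… = €133.0339…
Total = €1,800.00 + €526.5000 + €133.0339… = €2,459.53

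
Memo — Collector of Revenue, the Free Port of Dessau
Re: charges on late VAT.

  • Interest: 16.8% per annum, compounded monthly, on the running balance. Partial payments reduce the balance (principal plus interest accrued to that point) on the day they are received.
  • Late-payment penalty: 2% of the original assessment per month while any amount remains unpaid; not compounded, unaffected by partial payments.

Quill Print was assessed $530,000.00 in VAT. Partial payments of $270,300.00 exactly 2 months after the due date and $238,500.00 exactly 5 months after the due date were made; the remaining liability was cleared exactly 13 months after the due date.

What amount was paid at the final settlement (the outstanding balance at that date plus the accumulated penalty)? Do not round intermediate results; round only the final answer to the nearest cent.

$191,269.41

Monthly rate = 16.8% ÷ 12 = 1.4%
Balance at month 2: $530,000.0000 × (1 + 0.014)^2 = $544,943.8800
After $270,300.00 payment: $544,943.8800 − $270,300.00 = $274,643.8800
Balance at month 5: $274,643.8800 × (1 + 0.014)^3 = $286,341.1672…
After $238,500.00 payment: $286,341.1672… − $238,500.00 = $47,841.1672…
Balance at month 13: $47,841.1672… × (1 + 0.014)^8 = $53,469.4118…
Penalty: 13 × 2% × $530,000.00 = $137,800.00
Final settlement = outstanding balance + penalty = $53,469.4118… + $137,800.00 = $191,269.41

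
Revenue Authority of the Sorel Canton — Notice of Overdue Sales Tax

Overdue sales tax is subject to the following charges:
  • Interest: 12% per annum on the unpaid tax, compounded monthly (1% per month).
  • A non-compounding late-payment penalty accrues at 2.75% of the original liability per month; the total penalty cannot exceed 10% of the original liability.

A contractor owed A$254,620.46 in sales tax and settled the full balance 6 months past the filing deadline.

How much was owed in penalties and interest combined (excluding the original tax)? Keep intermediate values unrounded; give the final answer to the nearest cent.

A$41,126.34

Penalty (uncapped): 6 × 2.75% × A$254,620.46 = A$42,012.38…; cap = 10% × A$254,620.46 = A$25,462.05… → penalty = A$25,462.05…
Interest: A$254,620.46 × ((1 + 0.01)^6 − 1) = A$254,620.46 × 0.0615202… = A$15,664.2890…
Penalties + interest = A$25,462.0460 + A$15,664.2890… = A$41,126.34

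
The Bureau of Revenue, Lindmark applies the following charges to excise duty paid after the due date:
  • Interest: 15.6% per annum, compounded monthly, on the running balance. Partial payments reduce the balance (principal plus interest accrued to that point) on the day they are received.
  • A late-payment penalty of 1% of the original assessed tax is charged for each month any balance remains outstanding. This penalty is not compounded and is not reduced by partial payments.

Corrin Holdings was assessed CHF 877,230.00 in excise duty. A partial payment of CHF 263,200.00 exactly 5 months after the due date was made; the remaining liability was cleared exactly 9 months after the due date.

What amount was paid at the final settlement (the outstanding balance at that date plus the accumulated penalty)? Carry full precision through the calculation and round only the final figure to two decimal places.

CHF 787,163.16

Monthly rate = 15.6% ÷ 12 = 1.3%
Balance at month 5: CHF 877,230.0000 × (1 + 0.013)^5 = CHF 935,751.8670…
After CHF 263,200.00 payment: CHF 935,751.8670… − CHF 263,200.00 = CHF 672,551.8670…
Balance at month 9: CHF 672,551.8670… × (1 + 0.013)^4 = CHF 708,212.4613…
Penalty: 9 × 1% × CHF 877,230.00 = CHF 78,950.70
Final settlement = outstanding balance + penalty = CHF 708,212.4613… + CHF 78,950.70 = CHF 787,163.16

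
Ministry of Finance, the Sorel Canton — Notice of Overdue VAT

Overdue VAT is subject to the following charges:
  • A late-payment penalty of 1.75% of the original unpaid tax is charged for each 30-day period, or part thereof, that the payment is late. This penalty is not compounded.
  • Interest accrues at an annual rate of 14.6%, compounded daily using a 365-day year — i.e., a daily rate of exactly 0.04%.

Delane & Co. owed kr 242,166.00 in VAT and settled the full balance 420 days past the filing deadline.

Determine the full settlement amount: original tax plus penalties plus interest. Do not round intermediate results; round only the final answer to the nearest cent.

kr 345,788.07

Penalty periods: ⌈420/30⌉ = 14; penalty = 14 × 1.75% × kr 242,166.00 = kr 59,330.67
Interest: kr 242,166.00 × ((1 + 0.0004)^420 − 1) = kr 242,166.00 × 0.18289688… = kr 44,291.4047…
Total = kr 242,166.00 + kr 59,330.6700 + kr 44,291.4047… = kr 345,788.07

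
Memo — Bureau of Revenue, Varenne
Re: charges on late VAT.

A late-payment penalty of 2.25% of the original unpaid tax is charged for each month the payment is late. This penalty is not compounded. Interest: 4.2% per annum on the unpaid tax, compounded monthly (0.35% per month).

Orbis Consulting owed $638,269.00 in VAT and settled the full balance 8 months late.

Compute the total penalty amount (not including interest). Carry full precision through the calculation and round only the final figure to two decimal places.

$114,888.42

Late-payment penalty: 8 × 2.25% × $638,269.00 = $114,888.42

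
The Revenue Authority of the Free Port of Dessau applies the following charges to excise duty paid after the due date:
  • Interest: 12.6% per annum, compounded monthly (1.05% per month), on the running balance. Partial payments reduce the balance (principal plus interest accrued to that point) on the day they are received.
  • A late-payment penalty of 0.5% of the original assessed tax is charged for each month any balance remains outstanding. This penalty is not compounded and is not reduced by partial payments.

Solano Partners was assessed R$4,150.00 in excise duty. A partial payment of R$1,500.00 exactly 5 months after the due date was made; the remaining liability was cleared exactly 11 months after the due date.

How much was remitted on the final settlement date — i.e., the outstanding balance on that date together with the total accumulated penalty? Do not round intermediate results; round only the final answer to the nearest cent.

Balance at month 5: R$4,150.0000 × (1 + 0.0105)^5 = R$4,372.4987…
After R$1,500.00 payment: R$4,372.4987… − R$1,500.00 = R$2,872.4987…
Balance at month 11: R$2,872.4987… × (1 + 0.0105)^6 = R$3,058.2835…
Penalty: 11 × 0.5% × R$4,150.00 = R$228.25
Final settlement = outstanding balance + penalty = R$3,058.2835… + R$228.25 = R$3,286.53

R$3,286.53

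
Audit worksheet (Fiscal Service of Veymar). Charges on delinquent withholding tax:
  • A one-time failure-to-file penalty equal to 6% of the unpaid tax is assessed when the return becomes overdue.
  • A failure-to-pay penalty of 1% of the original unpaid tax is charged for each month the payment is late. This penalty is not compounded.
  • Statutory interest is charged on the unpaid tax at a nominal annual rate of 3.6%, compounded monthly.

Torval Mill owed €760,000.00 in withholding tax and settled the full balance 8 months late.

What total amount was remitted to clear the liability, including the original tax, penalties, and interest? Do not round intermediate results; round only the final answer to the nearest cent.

€884,832.67

Failure-to-file penalty: 6% × €760,000.00 = €45,600.00
Failure-to-pay penalty: 8 × 1% × €760,000.00 = €60,800.00
Interest (3.6%/yr ÷ 12 = 0.3%/month): €760,000.00 × ((1 + 0.003)^8 − 1) = €18,432.6734…
Total = €760,000.00 + €106,400.0000 + €18,432.6734… = €884,832.67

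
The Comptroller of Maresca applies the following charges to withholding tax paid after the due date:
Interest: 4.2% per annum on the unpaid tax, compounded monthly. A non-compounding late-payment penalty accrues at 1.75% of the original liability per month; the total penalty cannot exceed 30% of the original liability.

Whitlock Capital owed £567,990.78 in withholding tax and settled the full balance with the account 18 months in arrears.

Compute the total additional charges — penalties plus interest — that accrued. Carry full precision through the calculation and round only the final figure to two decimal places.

£207,265.34

Penalty (uncapped): 18 × 1.75% × £567,990.78 = £178,917.10…; cap = 30% × £567,990.78 = £170,397.23… → penalty = £170,397.23…
Interest (4.2%/yr ÷ 12 = 0.35%/month): £567,990.78 × ((1 + 0.0035)^18 − 1) = £36,868.1110…
Penalties + interest = £170,397.2340 + £36,868.1110… = £207,265.34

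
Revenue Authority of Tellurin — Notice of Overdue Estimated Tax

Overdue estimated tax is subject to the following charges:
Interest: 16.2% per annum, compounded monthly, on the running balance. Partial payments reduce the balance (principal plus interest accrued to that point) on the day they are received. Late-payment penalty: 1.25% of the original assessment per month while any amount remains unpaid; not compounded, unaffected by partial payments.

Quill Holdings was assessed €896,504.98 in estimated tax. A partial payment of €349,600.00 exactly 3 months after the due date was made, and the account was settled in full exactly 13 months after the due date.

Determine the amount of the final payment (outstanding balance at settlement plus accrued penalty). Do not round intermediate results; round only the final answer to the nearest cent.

Monthly rate = 16.2% ÷ 12 = 1.35%
Balance at month 3: €896,504.9800 × (1 + 0.0135)^3 = €933,305.8015…
After €349,600.00 payment: €933,305.8015… − €349,600.00 = €583,705.8015…
Balance at month 13: €583,705.8015… × (1 + 0.0135)^10 = €667,469.6763…
Penalty: 13 × 1.25% × €896,504.98 = €145,682.06…
Final settlement = outstanding balance + penalty = €667,469.6763… + €145,682.06… = €813,151.74

€813,151.74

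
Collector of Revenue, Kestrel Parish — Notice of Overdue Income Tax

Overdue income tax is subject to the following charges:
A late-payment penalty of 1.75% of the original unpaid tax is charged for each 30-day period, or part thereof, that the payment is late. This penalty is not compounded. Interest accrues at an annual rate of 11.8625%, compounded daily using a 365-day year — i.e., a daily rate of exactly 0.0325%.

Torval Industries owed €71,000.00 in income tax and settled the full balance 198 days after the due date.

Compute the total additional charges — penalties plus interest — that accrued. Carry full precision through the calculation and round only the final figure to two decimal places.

€13,415.77

Penalty periods: ⌈198/30⌉ = 7; penalty = 7 × 1.75% × €71,000.00 = €8,697.50
Interest: €71,000.00 × ((1 + 0.000325)^198 − 1) = €71,000.00 × 0.06645445… = €4,718.2657…
Penalties + interest = €8,697.5000 + €4,718.2657… = €13,415.77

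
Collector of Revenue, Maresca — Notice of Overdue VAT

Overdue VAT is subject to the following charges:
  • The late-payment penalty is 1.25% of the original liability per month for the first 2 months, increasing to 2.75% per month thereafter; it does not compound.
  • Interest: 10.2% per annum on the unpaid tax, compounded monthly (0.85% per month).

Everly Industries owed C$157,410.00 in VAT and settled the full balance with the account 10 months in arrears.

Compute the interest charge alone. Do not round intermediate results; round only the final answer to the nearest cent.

C$13,903.40

Interest: C$157,410.00 × ((1 + 0.0085)^10 − 1) = C$157,410.00 × 0.0883261… = C$13,903.4039…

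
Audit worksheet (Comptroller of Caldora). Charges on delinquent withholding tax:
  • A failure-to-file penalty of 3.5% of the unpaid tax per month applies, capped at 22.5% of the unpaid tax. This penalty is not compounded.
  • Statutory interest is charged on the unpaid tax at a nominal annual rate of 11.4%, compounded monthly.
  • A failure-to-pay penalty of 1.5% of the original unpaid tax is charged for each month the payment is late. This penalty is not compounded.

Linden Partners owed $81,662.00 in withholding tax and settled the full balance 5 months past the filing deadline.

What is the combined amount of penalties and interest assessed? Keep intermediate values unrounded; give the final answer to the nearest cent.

$24,368.85

Failure-to-file: 5 × 3.5% × $81,662.00 = $14,290.85 (under the 22.5% cap)
Failure-to-pay penalty: 5 × 1.5% × $81,662.00 = $6,124.65
Interest (11.4%/yr ÷ 12 = 0.95%/month): $81,662.00 × ((1 + 0.0095)^5 − 1) = $3,953.3484…
Penalties + interest = $20,415.5000 + $3,953.3484… = $24,368.85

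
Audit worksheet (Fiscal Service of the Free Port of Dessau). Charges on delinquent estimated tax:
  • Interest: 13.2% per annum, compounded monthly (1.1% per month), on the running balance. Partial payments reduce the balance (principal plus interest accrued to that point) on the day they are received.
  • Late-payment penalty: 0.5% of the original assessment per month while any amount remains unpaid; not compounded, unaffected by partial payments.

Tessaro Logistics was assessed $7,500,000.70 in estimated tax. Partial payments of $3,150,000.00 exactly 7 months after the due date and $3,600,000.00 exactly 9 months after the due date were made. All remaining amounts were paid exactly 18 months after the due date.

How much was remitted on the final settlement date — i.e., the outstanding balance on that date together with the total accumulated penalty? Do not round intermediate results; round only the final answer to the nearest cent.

Balance at month 7: $7,500,000.7000 × (1 + 0.011)^7 = $8,096,911.5119…
After $3,150,000.00 payment: $8,096,911.5119… − $3,150,000.00 = $4,946,911.5119…
Balance at month 9: $4,946,911.5119… × (1 + 0.011)^2 = $5,056,342.1415…
After $3,600,000.00 payment: $5,056,342.1415… − $3,600,000.00 = $1,456,342.1415…
Balance at month 18: $1,456,342.1415… × (1 + 0.011)^9 = $1,607,029.3811…
Penalty: 18 × 0.5% × $7,500,000.70 = $675,000.06…
Final settlement = outstanding balance + penalty = $1,607,029.3811… + $675,000.06… = $2,282,029.44

$2,282,029.44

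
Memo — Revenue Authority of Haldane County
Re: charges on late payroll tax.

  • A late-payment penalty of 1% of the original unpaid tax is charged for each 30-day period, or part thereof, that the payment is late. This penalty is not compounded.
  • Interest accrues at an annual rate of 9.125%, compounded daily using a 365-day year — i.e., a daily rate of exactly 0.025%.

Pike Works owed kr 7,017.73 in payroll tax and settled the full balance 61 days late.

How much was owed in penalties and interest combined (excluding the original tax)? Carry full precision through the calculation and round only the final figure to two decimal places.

Penalty periods: ⌈61/30⌉ = 3; penalty = 3 × 1% × kr 7,017.73 = kr 210.53…
Interest: kr 7,017.73 × ((1 + 0.00025)^61 − 1) = kr 7,017.73 × 0.01536494… = kr 107.8270…
Penalties + interest = kr 210.5319 + kr 107.8270… = kr 318.36

kr 318.36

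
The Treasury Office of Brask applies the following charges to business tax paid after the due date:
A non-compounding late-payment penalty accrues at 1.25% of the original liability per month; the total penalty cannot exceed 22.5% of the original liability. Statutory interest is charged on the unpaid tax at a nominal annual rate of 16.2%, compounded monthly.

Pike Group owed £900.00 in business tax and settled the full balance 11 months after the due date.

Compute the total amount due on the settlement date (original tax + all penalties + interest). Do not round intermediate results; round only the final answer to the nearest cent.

Penalty: 11 × 1.25% × £900.00 = £123.75 (below the 22.5% cap of £202.50)
Interest (16.2%/yr ÷ 12 = 1.35%/month): £900.00 × ((1 + 0.0135)^11 − 1) = £143.0468…
Total = £900.00 + £123.7500 + £143.0468… = £1,166.80

£1,166.80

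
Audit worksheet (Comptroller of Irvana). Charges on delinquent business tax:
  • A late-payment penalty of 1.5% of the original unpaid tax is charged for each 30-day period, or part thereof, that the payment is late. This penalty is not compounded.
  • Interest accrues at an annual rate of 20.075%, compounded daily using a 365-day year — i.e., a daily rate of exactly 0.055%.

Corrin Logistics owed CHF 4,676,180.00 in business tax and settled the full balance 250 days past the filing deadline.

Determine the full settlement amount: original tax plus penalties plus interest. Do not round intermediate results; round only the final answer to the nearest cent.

Penalty periods: ⌈250/30⌉ = 9; penalty = 9 × 1.5% × CHF 4,676,180.00 = CHF 631,284.30
Interest: CHF 4,676,180.00 × ((1 + 0.00055)^250 − 1) = CHF 4,676,180.00 × 0.14735834… = CHF 689,074.1063…
Total = CHF 4,676,180.00 + CHF 631,284.3000 + CHF 689,074.1063… = CHF 5,996,538.41

CHF 5,996,538.41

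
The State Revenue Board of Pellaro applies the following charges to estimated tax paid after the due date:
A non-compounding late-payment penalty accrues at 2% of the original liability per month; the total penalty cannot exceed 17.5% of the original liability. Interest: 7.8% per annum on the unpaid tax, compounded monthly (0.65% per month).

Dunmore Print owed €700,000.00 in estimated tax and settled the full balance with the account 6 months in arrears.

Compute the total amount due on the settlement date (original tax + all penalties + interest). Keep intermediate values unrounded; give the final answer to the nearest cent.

Penalty: 6 × 2% × €700,000.00 = €84,000.00 (below the 17.5% cap of €122,500.00)
Interest: €700,000.00 × ((1 + 0.0065)^6 − 1) = €700,000.00 × 0.0396393… = €27,747.4885…
Total = €700,000.00 + €84,000.0000 + €27,747.4885… = €811,747.49

€811,747.49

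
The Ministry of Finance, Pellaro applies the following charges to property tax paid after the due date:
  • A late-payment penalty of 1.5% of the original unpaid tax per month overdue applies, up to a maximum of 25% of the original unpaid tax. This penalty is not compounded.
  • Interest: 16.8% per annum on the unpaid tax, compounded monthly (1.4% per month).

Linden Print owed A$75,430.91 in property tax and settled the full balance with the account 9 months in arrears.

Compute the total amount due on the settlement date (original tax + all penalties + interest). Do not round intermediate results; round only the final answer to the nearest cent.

Penalty: 9 × 1.5% × A$75,430.91 = A$10,183.17… (below the 25% cap of A$18,857.73…)
Interest: A$75,430.91 × ((1 + 0.014)^9 − 1) = A$75,430.91 × 0.1332914… = A$10,054.2920…
Total = A$75,430.91 + A$10,183.1729… + A$10,054.2920… = A$95,668.37

A$95,668.37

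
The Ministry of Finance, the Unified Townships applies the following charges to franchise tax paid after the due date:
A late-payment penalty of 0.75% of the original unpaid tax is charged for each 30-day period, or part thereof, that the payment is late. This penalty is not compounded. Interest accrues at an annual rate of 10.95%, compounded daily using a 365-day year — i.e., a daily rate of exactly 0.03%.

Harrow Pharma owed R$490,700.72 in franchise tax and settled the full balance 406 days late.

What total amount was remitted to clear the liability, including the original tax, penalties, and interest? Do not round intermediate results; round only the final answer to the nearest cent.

Penalty periods: ⌈406/30⌉ = 14; penalty = 14 × 0.75% × R$490,700.72 = R$51,523.58…
Interest: R$490,700.72 × ((1 + 0.0003)^406 − 1) = R$490,700.72 × 0.12950754… = R$63,549.4438…
Total = R$490,700.72 + R$51,523.5756 + R$63,549.4438… = R$605,773.74

R$605,773.74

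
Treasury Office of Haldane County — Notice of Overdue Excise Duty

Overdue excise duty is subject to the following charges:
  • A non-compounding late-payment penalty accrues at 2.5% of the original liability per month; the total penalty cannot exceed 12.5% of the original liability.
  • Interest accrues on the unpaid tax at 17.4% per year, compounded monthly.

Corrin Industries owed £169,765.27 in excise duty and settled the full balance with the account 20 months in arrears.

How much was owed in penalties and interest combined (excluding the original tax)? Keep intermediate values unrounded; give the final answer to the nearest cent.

£77,862.40

Penalty (uncapped): 20 × 2.5% × £169,765.27 = £84,882.64…; cap = 12.5% × £169,765.27 = £21,220.66… → penalty = £21,220.66…
Interest (17.4%/yr ÷ 12 = 1.45%/month): £169,765.27 × ((1 + 0.0145)^20 − 1) = £56,641.7434…
Penalties + interest = £21,220.6588… + £56,641.7434… = £77,862.40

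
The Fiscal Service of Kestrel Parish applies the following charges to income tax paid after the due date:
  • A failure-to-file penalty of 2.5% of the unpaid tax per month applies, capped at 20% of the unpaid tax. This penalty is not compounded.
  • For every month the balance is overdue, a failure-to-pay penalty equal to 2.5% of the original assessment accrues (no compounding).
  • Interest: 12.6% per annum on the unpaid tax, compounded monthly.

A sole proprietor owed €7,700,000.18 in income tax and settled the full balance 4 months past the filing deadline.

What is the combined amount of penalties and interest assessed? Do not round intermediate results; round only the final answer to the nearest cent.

€1,868,529.34

Failure-to-file: 4 × 2.5% × €7,700,000.18 = €770,000.02… (under the 20% cap)
Failure-to-pay penalty: 4 × 2.5% × €7,700,000.18 = €770,000.02…
Interest (12.6%/yr ÷ 12 = 1.05%/month): €7,700,000.18 × ((1 + 0.0105)^4 − 1) = €328,529.3061…
Penalties + interest = €1,540,000.0360 + €328,529.3061… = €1,868,529.34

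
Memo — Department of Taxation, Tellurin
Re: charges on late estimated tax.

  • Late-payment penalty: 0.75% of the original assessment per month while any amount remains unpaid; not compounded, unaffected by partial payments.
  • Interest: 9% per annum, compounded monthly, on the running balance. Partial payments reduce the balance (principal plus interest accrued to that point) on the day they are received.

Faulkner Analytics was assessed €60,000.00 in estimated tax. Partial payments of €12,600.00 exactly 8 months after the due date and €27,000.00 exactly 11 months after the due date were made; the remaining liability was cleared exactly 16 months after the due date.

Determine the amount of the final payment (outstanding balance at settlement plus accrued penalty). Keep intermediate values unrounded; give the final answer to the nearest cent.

Monthly rate = 9% ÷ 12 = 0.75%
Balance at month 8: €60,000.0000 × (1 + 0.0075)^8 = €63,695.9309…
After €12,600.00 payment: €63,695.9309… − €12,600.00 = €51,095.9309…
Balance at month 11: €51,095.9309… × (1 + 0.0075)^3 = €52,254.2333…
After €27,000.00 payment: €52,254.2333… − €27,000.00 = €25,254.2333…
Balance at month 16: €25,254.2333… × (1 + 0.0075)^5 = €26,215.5795…
Penalty: 16 × 0.75% × €60,000.00 = €7,200.00
Final settlement = outstanding balance + penalty = €26,215.5795… + €7,200.00 = €33,415.58

€33,415.58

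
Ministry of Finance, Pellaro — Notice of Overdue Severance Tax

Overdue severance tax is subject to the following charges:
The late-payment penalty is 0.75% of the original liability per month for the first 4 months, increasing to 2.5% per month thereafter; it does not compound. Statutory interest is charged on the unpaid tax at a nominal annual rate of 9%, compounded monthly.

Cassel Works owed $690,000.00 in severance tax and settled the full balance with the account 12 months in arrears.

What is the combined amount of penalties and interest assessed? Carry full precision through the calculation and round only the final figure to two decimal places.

Penalty, months 1–4: 4 × 0.75% × $690,000.00 = $20,700.00
Penalty, months 5–12: 8 × 2.5% × $690,000.00 = $138,000.00
Interest (9%/yr ÷ 12 = 0.75%/month): $690,000.00 × ((1 + 0.0075)^12 − 1) = $64,726.7594…
Penalties + interest = $158,700.0000 + $64,726.7594… = $223,426.76

$223,426.76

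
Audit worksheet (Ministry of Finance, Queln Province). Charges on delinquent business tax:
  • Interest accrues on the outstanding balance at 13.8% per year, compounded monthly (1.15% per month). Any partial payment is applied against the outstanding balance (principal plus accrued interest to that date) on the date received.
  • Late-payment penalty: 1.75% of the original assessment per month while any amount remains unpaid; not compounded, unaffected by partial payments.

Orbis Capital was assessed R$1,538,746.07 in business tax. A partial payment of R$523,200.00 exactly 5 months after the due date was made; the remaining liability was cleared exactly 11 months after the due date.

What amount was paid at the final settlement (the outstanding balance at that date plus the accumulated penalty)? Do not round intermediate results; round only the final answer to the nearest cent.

Balance at month 5: R$1,538,746.0700 × (1 + 0.0115)^5 = R$1,629,282.4980…
After R$523,200.00 payment: R$1,629,282.4980… − R$523,200.00 = R$1,106,082.4980…
Balance at month 11: R$1,106,082.4980… × (1 + 0.0115)^6 = R$1,184,630.3173…
Penalty: 11 × 1.75% × R$1,538,746.07 = R$296,208.62…
Final settlement = outstanding balance + penalty = R$1,184,630.3173… + R$296,208.62… = R$1,480,838.94

R$1,480,838.94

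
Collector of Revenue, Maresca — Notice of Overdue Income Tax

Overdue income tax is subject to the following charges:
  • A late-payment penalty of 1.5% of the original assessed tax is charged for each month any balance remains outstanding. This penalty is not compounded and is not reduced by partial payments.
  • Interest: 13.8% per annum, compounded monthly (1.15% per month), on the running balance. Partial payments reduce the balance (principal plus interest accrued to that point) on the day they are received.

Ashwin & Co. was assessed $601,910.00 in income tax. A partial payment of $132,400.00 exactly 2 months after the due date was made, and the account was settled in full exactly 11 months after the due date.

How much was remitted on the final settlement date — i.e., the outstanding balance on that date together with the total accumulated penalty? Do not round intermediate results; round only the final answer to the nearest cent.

$635,148.52

Balance at month 2: $601,910.0000 × (1 + 0.0115)^2 = $615,833.5326…
After $132,400.00 payment: $615,833.5326… − $132,400.00 = $483,433.5326…
Balance at month 11: $483,433.5326… × (1 + 0.0115)^9 = $535,833.3683…
Penalty: 11 × 1.5% × $601,910.00 = $99,315.15
Final settlement = outstanding balance + penalty = $535,833.3683… + $99,315.15 = $635,148.52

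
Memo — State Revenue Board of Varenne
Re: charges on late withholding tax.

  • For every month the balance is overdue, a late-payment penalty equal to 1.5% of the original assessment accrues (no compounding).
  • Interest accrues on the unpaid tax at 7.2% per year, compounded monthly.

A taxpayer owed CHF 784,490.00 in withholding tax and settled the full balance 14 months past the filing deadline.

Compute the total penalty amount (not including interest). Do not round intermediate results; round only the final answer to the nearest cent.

CHF 164,742.90

Late-payment penalty: 14 × 1.5% × CHF 784,490.00 = CHF 164,742.90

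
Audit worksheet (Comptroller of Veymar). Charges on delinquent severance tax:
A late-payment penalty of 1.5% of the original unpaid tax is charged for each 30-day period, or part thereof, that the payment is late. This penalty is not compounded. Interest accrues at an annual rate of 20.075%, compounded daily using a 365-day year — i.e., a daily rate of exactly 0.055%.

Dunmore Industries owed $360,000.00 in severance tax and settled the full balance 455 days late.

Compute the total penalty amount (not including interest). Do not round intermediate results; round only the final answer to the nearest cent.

Penalty periods: ⌈455/30⌉ = 16; penalty = 16 × 1.5% × $360,000.00 = $86,400.00

$86,400.00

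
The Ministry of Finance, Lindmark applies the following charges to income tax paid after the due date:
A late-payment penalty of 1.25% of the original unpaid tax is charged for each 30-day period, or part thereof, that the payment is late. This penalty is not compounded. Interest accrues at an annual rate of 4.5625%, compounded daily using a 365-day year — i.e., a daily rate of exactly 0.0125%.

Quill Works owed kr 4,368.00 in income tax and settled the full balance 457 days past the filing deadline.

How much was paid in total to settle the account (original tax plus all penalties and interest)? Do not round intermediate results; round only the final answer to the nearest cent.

Penalty periods: ⌈457/30⌉ = 16; penalty = 16 × 1.25% × kr 4,368.00 = kr 873.60
Interest: kr 4,368.00 × ((1 + 0.000125)^457 − 1) = kr 4,368.00 × 0.05878437… = kr 256.7701…
Total = kr 4,368.00 + kr 873.6000 + kr 256.7701… = kr 5,498.37

kr 5,498.37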